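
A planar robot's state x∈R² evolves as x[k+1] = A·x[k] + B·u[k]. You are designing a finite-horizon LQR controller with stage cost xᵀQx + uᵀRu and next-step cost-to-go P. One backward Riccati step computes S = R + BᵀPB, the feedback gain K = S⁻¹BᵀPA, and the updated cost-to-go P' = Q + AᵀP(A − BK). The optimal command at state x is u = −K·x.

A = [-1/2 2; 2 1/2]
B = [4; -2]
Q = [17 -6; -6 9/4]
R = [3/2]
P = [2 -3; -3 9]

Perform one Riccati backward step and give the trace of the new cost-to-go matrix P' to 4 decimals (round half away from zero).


26.3574

BᵀP = [14.0000 -30.0000]
S = R + BᵀPB = [3/2] + [116.0000] = [117.5000]
BᵀPA = [-67.0000 13.0000]
K = S⁻¹·BᵀPA = [-0.5702 0.1106]
A−BK = [1.7809 1.5574; 0.8596 0.7213]
AᵀP(A−BK) = [4.2957 3.1628; 3.1628 2.8117]
P' = Q + AᵀP(A−BK) = [21.2957 -2.8372; -2.8372 5.0617]
tr(P') = 26.3574


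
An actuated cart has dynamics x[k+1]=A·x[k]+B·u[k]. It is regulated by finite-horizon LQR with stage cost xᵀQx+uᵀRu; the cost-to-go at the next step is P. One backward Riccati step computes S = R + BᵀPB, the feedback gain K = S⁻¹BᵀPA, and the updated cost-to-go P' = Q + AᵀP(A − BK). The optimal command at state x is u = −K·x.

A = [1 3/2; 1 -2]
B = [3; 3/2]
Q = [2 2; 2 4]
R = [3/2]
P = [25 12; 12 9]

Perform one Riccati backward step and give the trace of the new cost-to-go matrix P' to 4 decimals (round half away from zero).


22.3853

BᵀP = [93.0000 49.5000]
S = R + BᵀPB = [3/2] + [353.2500] = [354.7500]
BᵀPA = [142.5000 40.5000]
K = S⁻¹·BᵀPA = [0.4017 0.1142]
A−BK = [-0.2051 1.1575; 0.3975 -2.1712]
AᵀP(A−BK) = [0.7590 -2.7685; -2.7685 15.6263]
P' = Q + AᵀP(A−BK) = [2.7590 -0.7685; -0.7685 19.6263]
tr(P') = 22.3853


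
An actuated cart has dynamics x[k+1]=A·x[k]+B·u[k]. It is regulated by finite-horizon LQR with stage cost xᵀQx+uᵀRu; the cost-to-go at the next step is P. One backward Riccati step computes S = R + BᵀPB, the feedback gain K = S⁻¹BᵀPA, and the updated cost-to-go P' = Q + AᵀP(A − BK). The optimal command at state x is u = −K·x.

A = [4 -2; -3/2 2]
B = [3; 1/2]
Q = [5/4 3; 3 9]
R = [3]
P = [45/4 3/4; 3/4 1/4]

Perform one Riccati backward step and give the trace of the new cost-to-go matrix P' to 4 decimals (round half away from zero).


BᵀP = [34.1250 2.3750]
S = R + BᵀPB = [3] + [103.5625] = [106.5625]
BᵀPA = [132.9375 -63.5000]
K = S⁻¹·BᵀPA = [1.2475 -0.5959]
A−BK = [0.2575 -0.2123; -2.1238 2.2979]
AᵀP(A−BK) = [5.7220 -3.2833; -3.2833 2.1607]
P' = Q + AᵀP(A−BK) = [6.9720 -0.2833; -0.2833 11.1607]
tr(P') = 18.1327

18.1327


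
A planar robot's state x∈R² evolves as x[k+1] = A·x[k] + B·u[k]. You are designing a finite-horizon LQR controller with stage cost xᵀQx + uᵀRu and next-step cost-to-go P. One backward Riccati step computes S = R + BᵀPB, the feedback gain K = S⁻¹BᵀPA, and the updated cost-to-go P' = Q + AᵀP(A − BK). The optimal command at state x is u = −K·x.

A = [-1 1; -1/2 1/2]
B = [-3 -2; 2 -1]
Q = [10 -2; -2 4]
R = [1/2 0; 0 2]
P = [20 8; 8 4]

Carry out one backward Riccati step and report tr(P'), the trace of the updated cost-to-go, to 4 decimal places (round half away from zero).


14.8073

BᵀP = [-44.0000 -16.0000; -48.0000 -20.0000]
S = R + BᵀPB = [1/2 0; 0 2] + [100.0000 104.0000; 104.0000 116.0000] = [100.5000 104.0000; 104.0000 118.0000]
BᵀPA = [52.0000 -52.0000; 58.0000 -58.0000]
K = S⁻¹·BᵀPA = [0.0997 -0.0997; 0.4036 -0.4036]
A−BK = [0.1064 -0.1064; -0.2958 0.2958]
AᵀP(A−BK) = [0.4036 -0.4036; -0.4036 0.4036]
P' = Q + AᵀP(A−BK) = [10.4036 -2.4036; -2.4036 4.4036]
tr(P') = 14.8073


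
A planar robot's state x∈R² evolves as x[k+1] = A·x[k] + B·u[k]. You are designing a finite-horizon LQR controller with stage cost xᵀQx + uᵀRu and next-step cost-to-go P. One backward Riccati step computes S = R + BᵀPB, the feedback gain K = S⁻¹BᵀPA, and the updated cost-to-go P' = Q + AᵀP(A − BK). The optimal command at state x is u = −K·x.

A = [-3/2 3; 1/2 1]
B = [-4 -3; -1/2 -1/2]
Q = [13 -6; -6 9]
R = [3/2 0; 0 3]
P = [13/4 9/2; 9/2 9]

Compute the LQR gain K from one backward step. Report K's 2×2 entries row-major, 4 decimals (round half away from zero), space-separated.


0.1546 -0.6804 0.0039 -0.3170

BᵀP = [-15.2500 -22.5000; -12.0000 -18.0000]
S = R + BᵀPB = [3/2 0; 0 3] + [72.2500 57.0000; 57.0000 45.0000] = [73.7500 57.0000; 57.0000 48.0000]
BᵀPA = [11.6250 -68.2500; 9.0000 -54.0000]
K = S⁻¹·BᵀPA = [0.1546 -0.6804; 0.0039 -0.3170]
A−BK = [-0.8698 -0.6727; 0.5793 0.5013]
AᵀP(A−BK) = [0.9800 0.6379; 0.6379 1.6933]
P' = Q + AᵀP(A−BK) = [13.9800 -5.3621; -5.3621 10.6933]
tr(P') = 24.6733


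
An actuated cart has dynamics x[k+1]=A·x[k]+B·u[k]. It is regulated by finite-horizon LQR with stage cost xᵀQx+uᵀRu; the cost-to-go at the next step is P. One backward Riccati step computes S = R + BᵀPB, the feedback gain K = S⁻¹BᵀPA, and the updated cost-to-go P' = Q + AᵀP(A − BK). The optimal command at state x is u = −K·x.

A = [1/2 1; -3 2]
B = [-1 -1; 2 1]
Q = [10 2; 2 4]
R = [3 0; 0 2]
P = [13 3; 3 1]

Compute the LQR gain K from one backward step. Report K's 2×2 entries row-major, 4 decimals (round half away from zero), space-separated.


BᵀP = [-7.0000 -1.0000; -10.0000 -2.0000]
S = R + BᵀPB = [3 0; 0 2] + [5.0000 6.0000; 6.0000 8.0000] = [8.0000 6.0000; 6.0000 10.0000]
BᵀPA = [-0.5000 -9.0000; 1.0000 -14.0000]
K = S⁻¹·BᵀPA = [-0.2500 -0.1364; 0.2500 -1.3182]
A−BK = [0.5000 -0.4545; -2.7500 3.5909]
AᵀP(A−BK) = [2.8750 -4.2500; -4.2500 9.3182]
P' = Q + AᵀP(A−BK) = [12.8750 -2.2500; -2.2500 13.3182]
tr(P') = 26.1932

-0.2500 -0.1364 0.2500 -1.3182


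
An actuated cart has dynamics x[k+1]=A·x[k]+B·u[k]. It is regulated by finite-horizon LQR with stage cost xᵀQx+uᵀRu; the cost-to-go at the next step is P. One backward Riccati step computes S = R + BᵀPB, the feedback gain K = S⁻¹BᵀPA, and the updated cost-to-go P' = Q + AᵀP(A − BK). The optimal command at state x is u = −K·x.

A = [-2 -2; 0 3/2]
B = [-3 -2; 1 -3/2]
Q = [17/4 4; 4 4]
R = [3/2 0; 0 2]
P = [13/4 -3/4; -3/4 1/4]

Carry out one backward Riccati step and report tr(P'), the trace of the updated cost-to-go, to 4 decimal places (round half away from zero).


BᵀP = [-10.5000 2.5000; -5.3750 1.1250]
S = R + BᵀPB = [3/2 0; 0 2] + [34.0000 17.2500; 17.2500 9.0625] = [35.5000 17.2500; 17.2500 11.0625]
BᵀPA = [21.0000 24.7500; 10.7500 12.4375]
K = S⁻¹·BᵀPA = [0.4926 0.6227; 0.2036 0.1534]
A−BK = [-0.1149 0.1747; -0.1872 1.1074]
AᵀP(A−BK) = [0.4663 0.5255; 0.5255 0.7442]
P' = Q + AᵀP(A−BK) = [4.7163 4.5255; 4.5255 4.7442]
tr(P') = 9.4605

9.4605


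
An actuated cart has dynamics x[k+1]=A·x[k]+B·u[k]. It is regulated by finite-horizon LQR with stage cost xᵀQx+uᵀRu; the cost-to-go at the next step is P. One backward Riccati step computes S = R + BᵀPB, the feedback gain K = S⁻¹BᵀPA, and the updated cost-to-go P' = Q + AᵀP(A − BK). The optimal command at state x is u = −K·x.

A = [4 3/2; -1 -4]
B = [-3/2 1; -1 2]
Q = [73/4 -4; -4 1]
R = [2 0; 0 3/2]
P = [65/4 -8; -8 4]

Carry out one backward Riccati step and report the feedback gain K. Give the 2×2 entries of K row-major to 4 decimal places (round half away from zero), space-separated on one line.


-3.9652 -3.0560 -0.2783 -0.4406

BᵀP = [-16.3750 8.0000; 0.2500 0.0000]
S = R + BᵀPB = [2 0; 0 3/2] + [16.5625 -0.3750; -0.3750 0.2500] = [18.5625 -0.3750; -0.3750 1.7500]
BᵀPA = [-73.5000 -56.5625; 1.0000 0.3750]
K = S⁻¹·BᵀPA = [-3.9652 -3.0560; -0.2783 -0.4406]
A−BK = [-1.6696 -2.6435; -4.4087 -6.1749]
AᵀP(A−BK) = [36.8348 29.3217; 29.3217 23.8705]
P' = Q + AᵀP(A−BK) = [55.0848 25.3217; 25.3217 24.8705]
tr(P') = 79.9553


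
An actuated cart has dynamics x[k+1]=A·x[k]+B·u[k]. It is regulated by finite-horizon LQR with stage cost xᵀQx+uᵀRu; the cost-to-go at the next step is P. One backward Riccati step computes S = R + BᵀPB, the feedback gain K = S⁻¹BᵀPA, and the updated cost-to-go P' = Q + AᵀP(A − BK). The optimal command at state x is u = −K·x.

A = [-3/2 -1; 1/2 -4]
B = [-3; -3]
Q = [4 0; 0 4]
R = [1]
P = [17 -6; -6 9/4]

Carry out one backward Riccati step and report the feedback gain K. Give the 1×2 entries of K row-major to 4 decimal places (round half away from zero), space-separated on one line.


BᵀP = [-33.0000 11.2500]
S = R + BᵀPB = [1] + [65.2500] = [66.2500]
BᵀPA = [55.1250 -12.0000]
K = S⁻¹·BᵀPA = [0.8321 -0.1811]
A−BK = [0.9962 -1.5434; 2.9962 -4.5434]
AᵀP(A−BK) = [1.9443 -2.0151; -2.0151 2.8264]
P' = Q + AᵀP(A−BK) = [5.9443 -2.0151; -2.0151 6.8264]
tr(P') = 12.7708

0.8321 -0.1811


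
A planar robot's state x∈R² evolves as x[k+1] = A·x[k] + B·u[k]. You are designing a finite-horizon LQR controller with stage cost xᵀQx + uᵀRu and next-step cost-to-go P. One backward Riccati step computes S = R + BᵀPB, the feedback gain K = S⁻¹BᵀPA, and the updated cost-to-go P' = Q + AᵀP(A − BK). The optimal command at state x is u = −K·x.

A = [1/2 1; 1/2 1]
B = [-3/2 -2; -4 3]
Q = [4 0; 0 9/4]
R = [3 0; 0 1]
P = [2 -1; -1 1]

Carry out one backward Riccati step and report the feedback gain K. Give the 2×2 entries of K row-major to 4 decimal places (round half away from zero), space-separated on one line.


BᵀP = [1.0000 -2.5000; -7.0000 5.0000]
S = R + BᵀPB = [3 0; 0 1] + [8.5000 -9.5000; -9.5000 29.0000] = [11.5000 -9.5000; -9.5000 30.0000]
BᵀPA = [-0.7500 -1.5000; -1.0000 -2.0000]
K = S⁻¹·BᵀPA = [-0.1256 -0.2512; -0.0731 -0.1462]
A−BK = [0.1654 0.3307; 0.2169 0.4338]
AᵀP(A−BK) = [0.0827 0.1654; 0.1654 0.3307]
P' = Q + AᵀP(A−BK) = [4.0827 0.1654; 0.1654 2.5807]
tr(P') = 6.6634

-0.1256 -0.2512 -0.0731 -0.1462


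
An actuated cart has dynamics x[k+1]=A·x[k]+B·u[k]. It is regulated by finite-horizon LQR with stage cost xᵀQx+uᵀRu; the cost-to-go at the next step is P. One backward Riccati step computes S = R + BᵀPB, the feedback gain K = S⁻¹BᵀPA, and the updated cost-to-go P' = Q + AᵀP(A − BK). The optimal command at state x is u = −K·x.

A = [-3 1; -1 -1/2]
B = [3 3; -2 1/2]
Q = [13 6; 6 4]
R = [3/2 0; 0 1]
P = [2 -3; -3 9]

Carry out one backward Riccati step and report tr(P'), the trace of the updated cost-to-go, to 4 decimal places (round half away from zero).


BᵀP = [12.0000 -27.0000; 4.5000 -4.5000]
S = R + BᵀPB = [3/2 0; 0 1] + [90.0000 22.5000; 22.5000 11.2500] = [91.5000 22.5000; 22.5000 12.2500]
BᵀPA = [-9.0000 25.5000; -9.0000 6.7500]
K = S⁻¹·BᵀPA = [0.1501 0.2611; -1.0104 0.0714]
A−BK = [-0.4192 0.0024; -0.1946 -0.0134]
AᵀP(A−BK) = [1.2575 -0.0073; -0.0073 0.1092]
P' = Q + AᵀP(A−BK) = [14.2575 5.9927; 5.9927 4.1092]
tr(P') = 18.3667

18.3667


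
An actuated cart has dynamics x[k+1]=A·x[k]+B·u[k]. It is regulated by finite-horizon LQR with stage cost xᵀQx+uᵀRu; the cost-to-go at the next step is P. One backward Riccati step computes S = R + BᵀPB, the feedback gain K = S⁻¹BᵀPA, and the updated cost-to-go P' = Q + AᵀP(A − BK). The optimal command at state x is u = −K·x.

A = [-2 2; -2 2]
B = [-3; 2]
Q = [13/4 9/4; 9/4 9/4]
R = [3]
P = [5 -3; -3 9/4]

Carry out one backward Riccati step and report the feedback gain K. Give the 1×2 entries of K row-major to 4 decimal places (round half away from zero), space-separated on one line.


BᵀP = [-21.0000 13.5000]
S = R + BᵀPB = [3] + [90.0000] = [93.0000]
BᵀPA = [15.0000 -15.0000]
K = S⁻¹·BᵀPA = [0.1613 -0.1613]
A−BK = [-1.5161 1.5161; -2.3226 2.3226]
AᵀP(A−BK) = [2.5806 -2.5806; -2.5806 2.5806]
P' = Q + AᵀP(A−BK) = [5.8306 -0.3306; -0.3306 4.8306]
tr(P') = 10.6613

0.1613 -0.1613


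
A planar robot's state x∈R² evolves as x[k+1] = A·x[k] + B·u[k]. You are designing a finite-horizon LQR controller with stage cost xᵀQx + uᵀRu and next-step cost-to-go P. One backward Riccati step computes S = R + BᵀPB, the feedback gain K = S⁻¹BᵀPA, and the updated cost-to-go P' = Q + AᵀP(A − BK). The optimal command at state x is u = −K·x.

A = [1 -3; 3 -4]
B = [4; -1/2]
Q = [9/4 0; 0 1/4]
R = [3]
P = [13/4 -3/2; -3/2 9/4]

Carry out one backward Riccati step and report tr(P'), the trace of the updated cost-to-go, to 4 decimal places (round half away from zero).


BᵀP = [13.7500 -7.1250]
S = R + BᵀPB = [3] + [58.5625] = [61.5625]
BᵀPA = [-7.6250 -12.7500]
K = S⁻¹·BᵀPA = [-0.1239 -0.2071]
A−BK = [1.4954 -2.1716; 2.9381 -4.1036]
AᵀP(A−BK) = [13.5556 -18.8292; -18.8292 26.6094]
P' = Q + AᵀP(A−BK) = [15.8056 -18.8292; -18.8292 26.8594]
tr(P') = 42.6650

42.6650


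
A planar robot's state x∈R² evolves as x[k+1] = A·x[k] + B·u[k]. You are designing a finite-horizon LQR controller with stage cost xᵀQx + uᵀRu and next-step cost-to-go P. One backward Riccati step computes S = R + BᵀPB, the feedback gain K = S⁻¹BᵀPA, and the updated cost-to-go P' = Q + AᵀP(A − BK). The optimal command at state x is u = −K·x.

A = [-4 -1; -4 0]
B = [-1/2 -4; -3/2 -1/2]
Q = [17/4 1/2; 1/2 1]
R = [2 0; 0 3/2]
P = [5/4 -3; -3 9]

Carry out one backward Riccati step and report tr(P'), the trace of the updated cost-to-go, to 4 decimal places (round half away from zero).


BᵀP = [3.8750 -12.0000; -3.5000 7.5000]
S = R + BᵀPB = [2 0; 0 3/2] + [16.0625 -9.5000; -9.5000 10.2500] = [18.0625 -9.5000; -9.5000 11.7500]
BᵀPA = [32.5000 -3.8750; -16.0000 3.5000]
K = S⁻¹·BᵀPA = [1.8845 -0.1007; 0.1619 0.2165]
A−BK = [-2.4101 -0.1844; -1.0924 -0.0428]
AᵀP(A−BK) = [9.3455 -0.2644; -0.2644 0.1022]
P' = Q + AᵀP(A−BK) = [13.5955 0.2356; 0.2356 1.1022]
tr(P') = 14.6977

14.6977


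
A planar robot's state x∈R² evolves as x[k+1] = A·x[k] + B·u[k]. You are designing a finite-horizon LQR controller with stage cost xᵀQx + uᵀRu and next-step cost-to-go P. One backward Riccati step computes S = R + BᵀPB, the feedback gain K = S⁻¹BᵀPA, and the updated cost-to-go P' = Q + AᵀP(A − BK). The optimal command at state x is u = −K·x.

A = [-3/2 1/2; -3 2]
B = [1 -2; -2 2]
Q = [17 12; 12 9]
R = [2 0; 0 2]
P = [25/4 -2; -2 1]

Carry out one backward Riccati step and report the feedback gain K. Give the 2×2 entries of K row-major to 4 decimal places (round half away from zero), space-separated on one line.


BᵀP = [10.2500 -4.0000; -16.5000 6.0000]
S = R + BᵀPB = [2 0; 0 2] + [18.2500 -28.5000; -28.5000 45.0000] = [20.2500 -28.5000; -28.5000 47.0000]
BᵀPA = [-3.3750 -2.8750; 6.7500 3.7500]
K = S⁻¹·BᵀPA = [0.2419 -0.2025; 0.2903 -0.0430]
A−BK = [-1.1613 0.6165; -3.0968 1.6810]
AᵀP(A−BK) = [3.9194 -2.0806; -2.0806 1.1416]
P' = Q + AᵀP(A−BK) = [20.9194 9.9194; 9.9194 10.1416]
tr(P') = 31.0609

0.2419 -0.2025 0.2903 -0.0430


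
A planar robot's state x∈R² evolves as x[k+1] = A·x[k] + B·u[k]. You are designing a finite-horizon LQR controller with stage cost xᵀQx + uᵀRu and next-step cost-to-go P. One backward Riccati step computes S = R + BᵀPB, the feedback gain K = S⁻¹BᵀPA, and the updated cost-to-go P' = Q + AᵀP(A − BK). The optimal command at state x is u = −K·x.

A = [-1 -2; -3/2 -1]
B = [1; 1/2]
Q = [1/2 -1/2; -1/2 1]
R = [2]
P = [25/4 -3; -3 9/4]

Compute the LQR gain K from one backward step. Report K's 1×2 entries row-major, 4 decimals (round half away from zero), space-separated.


-0.3333 -1.3118

BᵀP = [4.7500 -1.8750]
S = R + BᵀPB = [2] + [3.8125] = [5.8125]
BᵀPA = [-1.9375 -7.6250]
K = S⁻¹·BᵀPA = [-0.3333 -1.3118]
A−BK = [-0.6667 -0.6882; -1.3333 -0.3441]
AᵀP(A−BK) = [1.6667 1.3333; 1.3333 5.2473]
P' = Q + AᵀP(A−BK) = [2.1667 0.8333; 0.8333 6.2473]
tr(P') = 8.4140


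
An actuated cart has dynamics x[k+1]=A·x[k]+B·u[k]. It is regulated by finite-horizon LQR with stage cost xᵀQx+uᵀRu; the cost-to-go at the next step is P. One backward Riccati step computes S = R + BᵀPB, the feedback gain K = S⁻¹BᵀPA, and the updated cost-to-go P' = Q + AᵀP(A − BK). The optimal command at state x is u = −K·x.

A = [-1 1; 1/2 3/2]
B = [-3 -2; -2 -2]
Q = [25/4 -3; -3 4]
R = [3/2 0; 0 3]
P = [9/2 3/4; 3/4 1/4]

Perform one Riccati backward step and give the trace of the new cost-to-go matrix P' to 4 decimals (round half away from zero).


BᵀP = [-15.0000 -2.7500; -10.5000 -2.0000]
S = R + BᵀPB = [3/2 0; 0 3] + [50.5000 35.5000; 35.5000 25.0000] = [52.0000 35.5000; 35.5000 28.0000]
BᵀPA = [13.6250 -19.1250; 9.5000 -13.5000]
K = S⁻¹·BᵀPA = [0.2261 -0.2874; 0.0527 -0.1178]
A−BK = [-0.2165 -0.0977; 1.0575 0.6897]
AᵀP(A−BK) = [0.2320 -0.0280; -0.0280 0.2263]
P' = Q + AᵀP(A−BK) = [6.4820 -3.0280; -3.0280 4.2263]
tr(P') = 10.7083

10.7083


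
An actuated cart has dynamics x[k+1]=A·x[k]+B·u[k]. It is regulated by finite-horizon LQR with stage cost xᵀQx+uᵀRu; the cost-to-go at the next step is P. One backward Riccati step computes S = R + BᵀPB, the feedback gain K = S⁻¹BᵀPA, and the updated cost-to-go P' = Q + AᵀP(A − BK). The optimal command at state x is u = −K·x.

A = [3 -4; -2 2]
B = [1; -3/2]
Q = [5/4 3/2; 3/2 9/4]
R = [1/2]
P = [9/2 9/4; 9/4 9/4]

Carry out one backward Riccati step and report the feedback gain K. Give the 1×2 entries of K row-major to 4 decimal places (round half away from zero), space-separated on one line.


1.6981 -2.0377

BᵀP = [1.1250 -1.1250]
S = R + BᵀPB = [1/2] + [2.8125] = [3.3125]
BᵀPA = [5.6250 -6.7500]
K = S⁻¹·BᵀPA = [1.6981 -2.0377]
A−BK = [1.3019 -1.9623; 0.5472 -1.0566]
AᵀP(A−BK) = [12.9481 -20.0377; -20.0377 31.2453]
P' = Q + AᵀP(A−BK) = [14.1981 -18.5377; -18.5377 33.4953]
tr(P') = 47.6934


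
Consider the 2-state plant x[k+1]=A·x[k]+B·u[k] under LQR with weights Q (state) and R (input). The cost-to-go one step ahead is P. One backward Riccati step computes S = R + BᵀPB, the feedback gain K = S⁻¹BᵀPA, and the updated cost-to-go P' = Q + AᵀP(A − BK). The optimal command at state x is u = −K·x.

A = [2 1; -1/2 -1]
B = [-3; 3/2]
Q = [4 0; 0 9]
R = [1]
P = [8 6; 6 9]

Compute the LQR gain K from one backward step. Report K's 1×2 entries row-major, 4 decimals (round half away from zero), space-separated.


BᵀP = [-15.0000 -4.5000]
S = R + BᵀPB = [1] + [38.2500] = [39.2500]
BᵀPA = [-27.7500 -10.5000]
K = S⁻¹·BᵀPA = [-0.7070 -0.2675]
A−BK = [-0.1210 0.1975; 0.5605 -0.5987]
AᵀP(A−BK) = [2.6306 -1.9236; -1.9236 2.1911]
P' = Q + AᵀP(A−BK) = [6.6306 -1.9236; -1.9236 11.1911]
tr(P') = 17.8217

-0.7070 -0.2675


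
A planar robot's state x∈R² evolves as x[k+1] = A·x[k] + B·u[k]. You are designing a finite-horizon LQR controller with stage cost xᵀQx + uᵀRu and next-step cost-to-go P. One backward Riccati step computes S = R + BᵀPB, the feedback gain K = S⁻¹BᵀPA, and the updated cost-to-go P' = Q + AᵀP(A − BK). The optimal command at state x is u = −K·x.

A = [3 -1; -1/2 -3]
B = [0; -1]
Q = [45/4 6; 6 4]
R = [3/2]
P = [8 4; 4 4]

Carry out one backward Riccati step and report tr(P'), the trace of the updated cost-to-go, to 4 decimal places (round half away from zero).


79.5227

BᵀP = [-4.0000 -4.0000]
S = R + BᵀPB = [3/2] + [4.0000] = [5.5000]
BᵀPA = [-10.0000 16.0000]
K = S⁻¹·BᵀPA = [-1.8182 2.9091]
A−BK = [3.0000 -1.0000; -2.3182 -0.0909]
AᵀP(A−BK) = [42.8182 -22.9091; -22.9091 21.4545]
P' = Q + AᵀP(A−BK) = [54.0682 -16.9091; -16.9091 25.4545]
tr(P') = 79.5227


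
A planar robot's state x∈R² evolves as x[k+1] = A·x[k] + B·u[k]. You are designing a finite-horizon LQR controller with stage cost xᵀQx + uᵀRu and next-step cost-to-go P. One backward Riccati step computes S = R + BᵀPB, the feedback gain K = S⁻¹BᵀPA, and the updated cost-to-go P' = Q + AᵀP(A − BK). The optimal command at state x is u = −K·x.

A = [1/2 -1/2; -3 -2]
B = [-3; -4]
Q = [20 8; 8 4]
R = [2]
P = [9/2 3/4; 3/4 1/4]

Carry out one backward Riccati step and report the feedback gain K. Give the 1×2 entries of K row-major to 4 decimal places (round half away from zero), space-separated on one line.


0.0233 0.2287

BᵀP = [-16.5000 -3.2500]
S = R + BᵀPB = [2] + [62.5000] = [64.5000]
BᵀPA = [1.5000 14.7500]
K = S⁻¹·BᵀPA = [0.0233 0.2287]
A−BK = [0.5698 0.1860; -2.9070 -1.0853]
AᵀP(A−BK) = [1.0901 0.4070; 0.4070 0.2519]
P' = Q + AᵀP(A−BK) = [21.0901 8.4070; 8.4070 4.2519]
tr(P') = 25.3421


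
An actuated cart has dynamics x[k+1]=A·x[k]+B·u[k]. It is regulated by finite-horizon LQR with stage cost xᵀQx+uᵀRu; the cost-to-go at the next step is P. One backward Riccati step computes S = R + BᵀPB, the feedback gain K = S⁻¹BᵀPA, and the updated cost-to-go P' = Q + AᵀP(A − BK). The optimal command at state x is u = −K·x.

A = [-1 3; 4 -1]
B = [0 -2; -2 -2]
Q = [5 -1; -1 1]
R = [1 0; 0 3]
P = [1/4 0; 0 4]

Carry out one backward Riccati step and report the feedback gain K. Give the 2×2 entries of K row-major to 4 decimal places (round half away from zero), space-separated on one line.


BᵀP = [0.0000 -8.0000; -0.5000 -8.0000]
S = R + BᵀPB = [1 0; 0 3] + [16.0000 16.0000; 16.0000 17.0000] = [17.0000 16.0000; 16.0000 20.0000]
BᵀPA = [-32.0000 8.0000; -31.5000 6.5000]
K = S⁻¹·BᵀPA = [-1.6190 0.6667; -0.2798 -0.2083]
A−BK = [-1.5595 2.5833; 0.2024 -0.0833]
AᵀP(A−BK) = [3.6280 -1.9792; -1.9792 2.2708]
P' = Q + AᵀP(A−BK) = [8.6280 -2.9792; -2.9792 3.2708]
tr(P') = 11.8988

-1.6190 0.6667 -0.2798 -0.2083


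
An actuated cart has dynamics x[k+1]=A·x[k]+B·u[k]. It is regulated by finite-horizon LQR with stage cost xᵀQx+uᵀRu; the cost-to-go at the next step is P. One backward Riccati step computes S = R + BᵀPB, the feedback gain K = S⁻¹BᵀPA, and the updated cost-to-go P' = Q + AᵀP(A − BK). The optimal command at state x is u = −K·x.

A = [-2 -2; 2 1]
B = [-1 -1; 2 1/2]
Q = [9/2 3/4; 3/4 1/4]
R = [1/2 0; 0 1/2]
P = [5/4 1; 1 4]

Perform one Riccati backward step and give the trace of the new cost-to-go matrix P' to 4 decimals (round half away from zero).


BᵀP = [0.7500 7.0000; -0.7500 1.0000]
S = R + BᵀPB = [1/2 0; 0 1/2] + [13.2500 2.7500; 2.7500 1.2500] = [13.7500 2.7500; 2.7500 1.7500]
BᵀPA = [12.5000 5.5000; 3.5000 2.5000]
K = S⁻¹·BᵀPA = [0.7424 0.1667; 0.8333 1.1667]
A−BK = [-0.4242 -0.6667; 0.0985 0.0833]
AᵀP(A−BK) = [0.8030 0.8333; 0.8333 1.1667]
P' = Q + AᵀP(A−BK) = [5.3030 1.5833; 1.5833 1.4167]
tr(P') = 6.7197

6.7197


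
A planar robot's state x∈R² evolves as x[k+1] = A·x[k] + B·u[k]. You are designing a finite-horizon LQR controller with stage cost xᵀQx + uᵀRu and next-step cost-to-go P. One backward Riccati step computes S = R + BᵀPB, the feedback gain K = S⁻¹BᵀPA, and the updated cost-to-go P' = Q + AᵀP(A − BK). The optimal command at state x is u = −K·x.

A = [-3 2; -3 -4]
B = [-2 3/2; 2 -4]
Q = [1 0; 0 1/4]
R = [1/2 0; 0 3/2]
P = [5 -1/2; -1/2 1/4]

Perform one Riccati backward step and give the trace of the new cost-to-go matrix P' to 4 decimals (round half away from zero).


BᵀP = [-11.0000 1.5000; 9.5000 -1.7500]
S = R + BᵀPB = [1/2 0; 0 3/2] + [25.0000 -22.5000; -22.5000 21.2500] = [25.5000 -22.5000; -22.5000 22.7500]
BᵀPA = [28.5000 -28.0000; -23.2500 26.0000]
K = S⁻¹·BᵀPA = [1.6954 -0.7039; 0.6548 0.4467]
A−BK = [-0.5914 -0.0778; -3.7716 -0.8054]
AᵀP(A−BK) = [5.1548 0.4467; 0.4467 0.6768]
P' = Q + AᵀP(A−BK) = [6.1548 0.4467; 0.4467 0.9268]
tr(P') = 7.0816

7.0816


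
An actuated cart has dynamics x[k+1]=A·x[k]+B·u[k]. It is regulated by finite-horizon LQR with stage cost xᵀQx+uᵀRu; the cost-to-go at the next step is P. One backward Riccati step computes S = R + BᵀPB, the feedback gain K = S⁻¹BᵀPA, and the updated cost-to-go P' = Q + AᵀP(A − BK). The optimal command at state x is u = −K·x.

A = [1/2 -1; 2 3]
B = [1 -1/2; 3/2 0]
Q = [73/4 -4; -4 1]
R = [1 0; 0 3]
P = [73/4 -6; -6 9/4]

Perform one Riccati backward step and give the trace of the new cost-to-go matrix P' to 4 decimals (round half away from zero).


BᵀP = [9.2500 -2.6250; -9.1250 3.0000]
S = R + BᵀPB = [1 0; 0 3] + [5.3125 -4.6250; -4.6250 4.5625] = [6.3125 -4.6250; -4.6250 7.5625]
BᵀPA = [-0.6250 -17.1250; 1.4375 18.1250]
K = S⁻¹·BᵀPA = [0.0729 -1.7337; 0.2347 1.3364]
A−BK = [0.5444 1.4019; 1.8906 5.6006]
AᵀP(A−BK) = [1.2707 4.3703; 4.3703 20.5877]
P' = Q + AᵀP(A−BK) = [19.5207 0.3703; 0.3703 21.5877]
tr(P') = 41.1084

41.1084


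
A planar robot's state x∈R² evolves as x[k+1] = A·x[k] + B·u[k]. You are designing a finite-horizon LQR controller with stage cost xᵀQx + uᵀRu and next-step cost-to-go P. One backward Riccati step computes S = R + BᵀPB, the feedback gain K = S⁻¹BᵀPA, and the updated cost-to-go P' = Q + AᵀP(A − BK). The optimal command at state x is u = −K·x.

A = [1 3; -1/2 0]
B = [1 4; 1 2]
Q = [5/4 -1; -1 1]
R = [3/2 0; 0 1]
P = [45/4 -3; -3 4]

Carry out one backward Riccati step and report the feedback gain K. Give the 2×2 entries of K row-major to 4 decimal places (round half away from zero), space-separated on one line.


-0.7439 -1.0810 0.4499 1.0392

BᵀP = [8.2500 1.0000; 39.0000 -4.0000]
S = R + BᵀPB = [3/2 0; 0 1] + [9.2500 35.0000; 35.0000 148.0000] = [10.7500 35.0000; 35.0000 149.0000]
BᵀPA = [7.7500 24.7500; 41.0000 117.0000]
K = S⁻¹·BᵀPA = [-0.7439 -1.0810; 0.4499 1.0392]
A−BK = [-0.0557 -0.0756; -0.6559 -0.9973]
AᵀP(A−BK) = [2.5690 4.0222; 4.0222 6.4230]
P' = Q + AᵀP(A−BK) = [3.8190 3.0222; 3.0222 7.4230]
tr(P') = 11.2420


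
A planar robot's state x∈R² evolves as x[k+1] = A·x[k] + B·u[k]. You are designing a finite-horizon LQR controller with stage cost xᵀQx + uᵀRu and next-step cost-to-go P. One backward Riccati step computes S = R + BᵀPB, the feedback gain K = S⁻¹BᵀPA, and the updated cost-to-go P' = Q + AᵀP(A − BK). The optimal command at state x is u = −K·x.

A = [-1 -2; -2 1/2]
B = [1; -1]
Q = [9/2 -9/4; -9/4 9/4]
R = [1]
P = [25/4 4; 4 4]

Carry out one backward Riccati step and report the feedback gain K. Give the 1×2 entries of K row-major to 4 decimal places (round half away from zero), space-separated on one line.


-0.6923 -1.3846

BᵀP = [2.2500 0.0000]
S = R + BᵀPB = [1] + [2.2500] = [3.2500]
BᵀPA = [-2.2500 -4.5000]
K = S⁻¹·BᵀPA = [-0.6923 -1.3846]
A−BK = [-0.3077 -0.6154; -2.6923 -0.8846]
AᵀP(A−BK) = [36.6923 19.3846; 19.3846 11.7692]
P' = Q + AᵀP(A−BK) = [41.1923 17.1346; 17.1346 14.0192]
tr(P') = 55.2115


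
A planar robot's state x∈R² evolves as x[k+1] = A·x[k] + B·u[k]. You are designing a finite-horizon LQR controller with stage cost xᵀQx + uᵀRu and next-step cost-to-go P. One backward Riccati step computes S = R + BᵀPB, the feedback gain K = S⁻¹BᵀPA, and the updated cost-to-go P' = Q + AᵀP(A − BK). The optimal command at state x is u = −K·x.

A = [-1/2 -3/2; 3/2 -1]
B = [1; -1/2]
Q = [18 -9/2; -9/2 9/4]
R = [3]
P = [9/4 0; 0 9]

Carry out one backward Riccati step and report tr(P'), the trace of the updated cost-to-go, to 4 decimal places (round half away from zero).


BᵀP = [2.2500 -4.5000]
S = R + BᵀPB = [3] + [4.5000] = [7.5000]
BᵀPA = [-7.8750 1.1250]
K = S⁻¹·BᵀPA = [-1.0500 0.1500]
A−BK = [0.5500 -1.6500; 0.9750 -0.9250]
AᵀP(A−BK) = [12.5438 -10.6313; -10.6313 13.8938]
P' = Q + AᵀP(A−BK) = [30.5438 -15.1313; -15.1313 16.1438]
tr(P') = 46.6875

46.6875


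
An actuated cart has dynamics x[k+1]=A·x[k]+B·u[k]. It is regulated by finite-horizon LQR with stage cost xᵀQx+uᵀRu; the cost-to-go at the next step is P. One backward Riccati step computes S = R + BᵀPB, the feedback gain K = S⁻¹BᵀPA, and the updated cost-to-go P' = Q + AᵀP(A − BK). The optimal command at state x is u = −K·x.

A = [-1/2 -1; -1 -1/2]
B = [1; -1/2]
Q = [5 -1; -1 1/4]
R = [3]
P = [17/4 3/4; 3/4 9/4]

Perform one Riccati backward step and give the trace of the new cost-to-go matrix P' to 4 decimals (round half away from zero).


12.6040

BᵀP = [3.8750 -0.3750]
S = R + BᵀPB = [3] + [4.0625] = [7.0625]
BᵀPA = [-1.5625 -3.6875]
K = S⁻¹·BᵀPA = [-0.2212 -0.5221]
A−BK = [-0.2788 -0.4779; -1.1106 -0.7611]
AᵀP(A−BK) = [3.7168 3.3717; 3.3717 3.6372]
P' = Q + AᵀP(A−BK) = [8.7168 2.3717; 2.3717 3.8872]
tr(P') = 12.6040


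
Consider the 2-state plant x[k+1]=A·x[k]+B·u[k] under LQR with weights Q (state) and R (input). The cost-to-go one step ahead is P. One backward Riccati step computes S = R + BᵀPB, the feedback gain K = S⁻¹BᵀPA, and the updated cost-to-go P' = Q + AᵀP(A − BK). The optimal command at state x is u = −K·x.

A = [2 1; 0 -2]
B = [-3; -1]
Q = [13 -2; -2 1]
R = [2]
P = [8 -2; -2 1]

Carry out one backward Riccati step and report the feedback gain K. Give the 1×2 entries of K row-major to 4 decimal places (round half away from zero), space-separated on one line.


-0.6984 -0.5079

BᵀP = [-22.0000 5.0000]
S = R + BᵀPB = [2] + [61.0000] = [63.0000]
BᵀPA = [-44.0000 -32.0000]
K = S⁻¹·BᵀPA = [-0.6984 -0.5079]
A−BK = [-0.0952 -0.5238; -0.6984 -2.5079]
AᵀP(A−BK) = [1.2698 1.6508; 1.6508 3.7460]
P' = Q + AᵀP(A−BK) = [14.2698 -0.3492; -0.3492 4.7460]
tr(P') = 19.0159


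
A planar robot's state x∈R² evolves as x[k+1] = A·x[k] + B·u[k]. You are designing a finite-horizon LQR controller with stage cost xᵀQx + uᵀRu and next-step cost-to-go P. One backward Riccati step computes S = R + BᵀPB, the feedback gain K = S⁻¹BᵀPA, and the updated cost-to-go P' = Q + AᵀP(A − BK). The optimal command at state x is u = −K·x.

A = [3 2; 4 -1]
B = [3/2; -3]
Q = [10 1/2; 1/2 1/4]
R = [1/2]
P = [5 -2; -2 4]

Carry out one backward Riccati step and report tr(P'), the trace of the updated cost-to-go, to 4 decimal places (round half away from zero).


BᵀP = [13.5000 -15.0000]
S = R + BᵀPB = [1/2] + [65.2500] = [65.7500]
BᵀPA = [-19.5000 42.0000]
K = S⁻¹·BᵀPA = [-0.2966 0.6388]
A−BK = [3.4449 1.0418; 3.1103 0.9163]
AᵀP(A−BK) = [55.2167 16.4563; 16.4563 5.1711]
P' = Q + AᵀP(A−BK) = [65.2167 16.9563; 16.9563 5.4211]
tr(P') = 70.6378

70.6378


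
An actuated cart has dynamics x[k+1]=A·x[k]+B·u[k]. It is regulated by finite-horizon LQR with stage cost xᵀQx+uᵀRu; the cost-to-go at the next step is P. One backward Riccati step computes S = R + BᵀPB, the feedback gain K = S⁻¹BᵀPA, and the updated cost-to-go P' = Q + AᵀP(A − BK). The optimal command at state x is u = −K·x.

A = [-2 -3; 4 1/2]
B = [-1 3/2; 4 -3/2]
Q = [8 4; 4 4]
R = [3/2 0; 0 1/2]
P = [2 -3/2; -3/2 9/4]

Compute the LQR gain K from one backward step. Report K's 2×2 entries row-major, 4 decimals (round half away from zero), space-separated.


BᵀP = [-8.0000 10.5000; 5.2500 -5.6250]
S = R + BᵀPB = [3/2 0; 0 1/2] + [50.0000 -27.7500; -27.7500 16.3125] = [51.5000 -27.7500; -27.7500 16.8125]
BᵀPA = [58.0000 29.2500; -33.0000 -18.5625]
K = S⁻¹·BᵀPA = [0.6199 -0.2437; -0.9396 -1.5064]
A−BK = [0.0294 -0.9842; 0.1109 -0.7847]
AᵀP(A−BK) = [1.0375 0.4258; 0.4258 2.2294]
P' = Q + AᵀP(A−BK) = [9.0375 4.4258; 4.4258 6.2294]
tr(P') = 15.2670

0.6199 -0.2437 -0.9396 -1.5064


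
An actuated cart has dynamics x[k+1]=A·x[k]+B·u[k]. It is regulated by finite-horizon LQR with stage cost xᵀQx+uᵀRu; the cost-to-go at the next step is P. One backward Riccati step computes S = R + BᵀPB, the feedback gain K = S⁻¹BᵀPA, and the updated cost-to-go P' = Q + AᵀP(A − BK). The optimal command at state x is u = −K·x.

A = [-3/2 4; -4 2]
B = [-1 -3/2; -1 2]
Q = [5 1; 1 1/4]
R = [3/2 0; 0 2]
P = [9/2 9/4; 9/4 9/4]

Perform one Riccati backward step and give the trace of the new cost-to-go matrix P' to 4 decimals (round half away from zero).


28.2622

BᵀP = [-6.7500 -4.5000; -2.2500 1.1250]
S = R + BᵀPB = [3/2 0; 0 2] + [11.2500 1.1250; 1.1250 5.6250] = [12.7500 1.1250; 1.1250 7.6250]
BᵀPA = [28.1250 -36.0000; -1.1250 -6.7500]
K = S⁻¹·BᵀPA = [2.2482 -2.7816; -0.4792 -0.4748]
A−BK = [0.0293 0.5061; -0.7934 0.1681]
AᵀP(A−BK) = [9.3561 -10.0508; -10.0508 13.6561]
P' = Q + AᵀP(A−BK) = [14.3561 -9.0508; -9.0508 13.9061]
tr(P') = 28.2622


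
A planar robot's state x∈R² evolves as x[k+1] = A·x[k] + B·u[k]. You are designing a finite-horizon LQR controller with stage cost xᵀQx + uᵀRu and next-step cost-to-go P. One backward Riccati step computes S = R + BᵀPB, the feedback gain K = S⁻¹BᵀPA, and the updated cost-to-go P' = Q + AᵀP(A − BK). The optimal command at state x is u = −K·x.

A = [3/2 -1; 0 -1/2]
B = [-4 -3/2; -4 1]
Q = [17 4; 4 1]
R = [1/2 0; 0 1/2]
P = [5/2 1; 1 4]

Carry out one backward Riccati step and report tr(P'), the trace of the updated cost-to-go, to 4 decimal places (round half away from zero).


BᵀP = [-14.0000 -20.0000; -2.7500 2.5000]
S = R + BᵀPB = [1/2 0; 0 1/2] + [136.0000 1.0000; 1.0000 6.6250] = [136.5000 1.0000; 1.0000 7.1250]
BᵀPA = [-21.0000 24.0000; -4.1250 1.5000]
K = S⁻¹·BᵀPA = [-0.1498 0.1745; -0.5579 0.1860]
A−BK = [0.0641 -0.0231; -0.0411 0.0118]
AᵀP(A−BK) = [0.1786 -0.0689; -0.0689 0.0339]
P' = Q + AᵀP(A−BK) = [17.1786 3.9311; 3.9311 1.0339]
tr(P') = 18.2125

18.2125


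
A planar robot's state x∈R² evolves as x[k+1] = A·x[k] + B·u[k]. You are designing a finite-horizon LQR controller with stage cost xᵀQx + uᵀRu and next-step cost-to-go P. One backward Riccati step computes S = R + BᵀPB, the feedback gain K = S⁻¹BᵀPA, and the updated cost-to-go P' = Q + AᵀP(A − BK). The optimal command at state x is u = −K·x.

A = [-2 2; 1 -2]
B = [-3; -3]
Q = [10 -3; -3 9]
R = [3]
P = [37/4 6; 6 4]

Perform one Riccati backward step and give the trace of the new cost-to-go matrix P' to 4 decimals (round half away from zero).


BᵀP = [-45.7500 -30.0000]
S = R + BᵀPB = [3] + [227.2500] = [230.2500]
BᵀPA = [61.5000 -31.5000]
K = S⁻¹·BᵀPA = [0.2671 -0.1368]
A−BK = [-1.1987 1.5896; 1.8013 -2.4104]
AᵀP(A−BK) = [0.5733 -0.5863; -0.5863 0.6906]
P' = Q + AᵀP(A−BK) = [10.5733 -3.5863; -3.5863 9.6906]
tr(P') = 20.2638

20.2638


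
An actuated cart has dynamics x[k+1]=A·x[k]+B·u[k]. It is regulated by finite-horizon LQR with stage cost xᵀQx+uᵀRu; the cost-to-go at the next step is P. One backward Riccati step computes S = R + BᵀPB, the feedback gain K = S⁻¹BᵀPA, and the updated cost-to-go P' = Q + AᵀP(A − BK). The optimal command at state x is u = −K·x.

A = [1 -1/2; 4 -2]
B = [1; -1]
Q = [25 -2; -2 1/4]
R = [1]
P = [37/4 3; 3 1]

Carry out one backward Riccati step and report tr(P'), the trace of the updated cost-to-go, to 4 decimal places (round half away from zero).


38.4643

BᵀP = [6.2500 2.0000]
S = R + BᵀPB = [1] + [4.2500] = [5.2500]
BᵀPA = [14.2500 -7.1250]
K = S⁻¹·BᵀPA = [2.7143 -1.3571]
A−BK = [-1.7143 0.8571; 6.7143 -3.3571]
AᵀP(A−BK) = [10.5714 -5.2857; -5.2857 2.6429]
P' = Q + AᵀP(A−BK) = [35.5714 -7.2857; -7.2857 2.8929]
tr(P') = 38.4643


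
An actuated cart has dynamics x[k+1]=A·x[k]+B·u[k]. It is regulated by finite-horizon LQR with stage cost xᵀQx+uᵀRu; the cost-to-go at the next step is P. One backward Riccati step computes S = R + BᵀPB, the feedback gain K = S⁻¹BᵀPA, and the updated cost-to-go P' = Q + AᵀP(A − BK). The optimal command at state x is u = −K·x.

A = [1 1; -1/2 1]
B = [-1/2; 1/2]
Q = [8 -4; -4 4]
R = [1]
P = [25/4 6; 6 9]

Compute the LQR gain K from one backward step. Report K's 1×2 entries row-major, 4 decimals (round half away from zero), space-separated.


BᵀP = [-0.1250 1.5000]
S = R + BᵀPB = [1] + [0.8125] = [1.8125]
BᵀPA = [-0.8750 1.3750]
K = S⁻¹·BᵀPA = [-0.4828 0.7586]
A−BK = [0.7586 1.3793; -0.2586 0.6207]
AᵀP(A−BK) = [2.0776 5.4138; 5.4138 26.2069]
P' = Q + AᵀP(A−BK) = [10.0776 1.4138; 1.4138 30.2069]
tr(P') = 40.2845

-0.4828 0.7586


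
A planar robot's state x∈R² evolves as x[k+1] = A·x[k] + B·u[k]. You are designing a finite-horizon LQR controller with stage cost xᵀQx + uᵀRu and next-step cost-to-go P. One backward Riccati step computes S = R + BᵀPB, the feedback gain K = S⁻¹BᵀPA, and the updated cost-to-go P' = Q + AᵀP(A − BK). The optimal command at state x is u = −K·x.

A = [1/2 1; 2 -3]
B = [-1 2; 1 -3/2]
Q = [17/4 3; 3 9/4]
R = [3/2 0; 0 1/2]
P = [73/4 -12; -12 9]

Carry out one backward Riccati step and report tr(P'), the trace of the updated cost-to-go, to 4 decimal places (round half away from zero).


BᵀP = [-30.2500 21.0000; 54.5000 -37.5000]
S = R + BᵀPB = [3/2 0; 0 1/2] + [51.2500 -92.0000; -92.0000 165.2500] = [52.7500 -92.0000; -92.0000 165.7500]
BᵀPA = [26.8750 -93.2500; -47.7500 167.0000]
K = S⁻¹·BᵀPA = [0.2203 -0.3301; -0.1658 0.8243]
A−BK = [1.0519 -0.9787; 1.5310 -1.4334]
AᵀP(A−BK) = [2.7247 -2.6424; -2.6424 2.8070]
P' = Q + AᵀP(A−BK) = [6.9747 0.3576; 0.3576 5.0570]
tr(P') = 12.0317

12.0317


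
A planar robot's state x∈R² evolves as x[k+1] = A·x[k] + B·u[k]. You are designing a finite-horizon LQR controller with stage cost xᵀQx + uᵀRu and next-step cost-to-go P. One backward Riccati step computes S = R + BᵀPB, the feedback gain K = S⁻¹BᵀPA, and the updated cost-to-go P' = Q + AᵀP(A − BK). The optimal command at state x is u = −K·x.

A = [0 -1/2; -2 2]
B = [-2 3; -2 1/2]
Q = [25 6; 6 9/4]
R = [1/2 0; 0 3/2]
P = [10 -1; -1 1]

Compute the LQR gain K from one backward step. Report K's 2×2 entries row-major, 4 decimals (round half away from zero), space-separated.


BᵀP = [-18.0000 0.0000; 29.5000 -2.5000]
S = R + BᵀPB = [1/2 0; 0 3/2] + [36.0000 -54.0000; -54.0000 87.2500] = [36.5000 -54.0000; -54.0000 88.7500]
BᵀPA = [0.0000 9.0000; 5.0000 -19.7500]
K = S⁻¹·BᵀPA = [0.8349 -0.8280; 0.5644 -0.7263]
A−BK = [-0.0232 0.0230; -0.6123 0.7072]
AᵀP(A−BK) = [1.1782 -1.3684; -1.3684 1.6070]
P' = Q + AᵀP(A−BK) = [26.1782 4.6316; 4.6316 3.8570]
tr(P') = 30.0352

0.8349 -0.8280 0.5644 -0.7263


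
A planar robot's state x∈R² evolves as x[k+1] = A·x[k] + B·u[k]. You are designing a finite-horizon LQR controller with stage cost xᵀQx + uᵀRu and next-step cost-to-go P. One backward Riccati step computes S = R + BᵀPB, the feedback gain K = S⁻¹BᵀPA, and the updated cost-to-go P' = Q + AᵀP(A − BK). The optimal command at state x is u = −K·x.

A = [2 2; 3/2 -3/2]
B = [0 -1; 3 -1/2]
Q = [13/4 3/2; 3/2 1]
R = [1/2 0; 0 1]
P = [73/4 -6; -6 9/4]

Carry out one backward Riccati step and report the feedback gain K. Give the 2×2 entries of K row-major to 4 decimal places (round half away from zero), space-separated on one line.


BᵀP = [-18.0000 6.7500; -15.2500 4.8750]
S = R + BᵀPB = [1/2 0; 0 1] + [20.2500 14.6250; 14.6250 12.8125] = [20.7500 14.6250; 14.6250 13.8125]
BᵀPA = [-25.8750 -46.1250; -23.1875 -37.8125]
K = S⁻¹·BᵀPA = [-0.2514 -1.1564; -1.4125 -1.5131]
A−BK = [0.5875 0.4869; 1.5479 1.2127]
AᵀP(A−BK) = [2.8041 2.9298; 2.9298 3.5081]
P' = Q + AᵀP(A−BK) = [6.0541 4.4298; 4.4298 4.5081]
tr(P') = 10.5622

-0.2514 -1.1564 -1.4125 -1.5131


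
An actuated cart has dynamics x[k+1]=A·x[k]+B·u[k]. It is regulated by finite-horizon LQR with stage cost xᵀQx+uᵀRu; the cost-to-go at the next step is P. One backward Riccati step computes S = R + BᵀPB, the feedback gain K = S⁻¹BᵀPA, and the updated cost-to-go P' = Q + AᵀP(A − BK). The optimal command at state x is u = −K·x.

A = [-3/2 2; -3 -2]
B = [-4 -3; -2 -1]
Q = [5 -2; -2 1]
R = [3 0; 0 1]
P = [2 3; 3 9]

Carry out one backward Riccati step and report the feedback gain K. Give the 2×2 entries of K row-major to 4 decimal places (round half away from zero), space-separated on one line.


BᵀP = [-14.0000 -30.0000; -9.0000 -18.0000]
S = R + BᵀPB = [3 0; 0 1] + [116.0000 72.0000; 72.0000 45.0000] = [119.0000 72.0000; 72.0000 46.0000]
BᵀPA = [111.0000 32.0000; 67.5000 18.0000]
K = S⁻¹·BᵀPA = [0.8483 0.6069; 0.1397 -0.5586]
A−BK = [2.3121 2.7517; -1.1638 -1.3448]
AᵀP(A−BK) = [8.9147 9.3414; 9.3414 10.6345]
P' = Q + AᵀP(A−BK) = [13.9147 7.3414; 7.3414 11.6345]
tr(P') = 25.5491

0.8483 0.6069 0.1397 -0.5586


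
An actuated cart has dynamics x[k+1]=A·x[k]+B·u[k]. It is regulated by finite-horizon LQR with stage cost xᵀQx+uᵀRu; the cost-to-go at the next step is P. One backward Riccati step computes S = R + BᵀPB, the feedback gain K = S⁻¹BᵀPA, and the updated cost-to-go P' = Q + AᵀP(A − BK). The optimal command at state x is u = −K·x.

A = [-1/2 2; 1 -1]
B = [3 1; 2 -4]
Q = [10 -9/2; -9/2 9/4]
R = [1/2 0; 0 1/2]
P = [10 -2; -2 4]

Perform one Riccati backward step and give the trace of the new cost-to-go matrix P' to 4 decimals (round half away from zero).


BᵀP = [26.0000 2.0000; 18.0000 -18.0000]
S = R + BᵀPB = [1/2 0; 0 1/2] + [82.0000 18.0000; 18.0000 90.0000] = [82.5000 18.0000; 18.0000 90.5000]
BᵀPA = [-11.0000 50.0000; -27.0000 54.0000]
K = S⁻¹·BᵀPA = [-0.0713 0.4975; -0.2842 0.4977]
A−BK = [-0.0018 0.0099; 0.0061 -0.0040]
AᵀP(A−BK) = [0.0431 -0.0889; -0.0889 0.2488]
P' = Q + AᵀP(A−BK) = [10.0431 -4.5889; -4.5889 2.4988]
tr(P') = 12.5419

12.5419
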